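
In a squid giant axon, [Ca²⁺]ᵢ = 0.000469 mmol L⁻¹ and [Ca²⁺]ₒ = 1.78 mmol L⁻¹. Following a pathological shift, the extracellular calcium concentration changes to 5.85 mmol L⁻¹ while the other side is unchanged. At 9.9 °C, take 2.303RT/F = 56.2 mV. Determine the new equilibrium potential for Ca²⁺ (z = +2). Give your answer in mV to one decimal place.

115.1 mV

After the shift: [Ca²⁺]_out = 5.85, [Ca²⁺]_in = 0.000469 mmol L⁻¹.
E_new = (56.2/2)·log₁₀(5.85/0.000469) = 28.10 · (4.0960) = 115.10 mV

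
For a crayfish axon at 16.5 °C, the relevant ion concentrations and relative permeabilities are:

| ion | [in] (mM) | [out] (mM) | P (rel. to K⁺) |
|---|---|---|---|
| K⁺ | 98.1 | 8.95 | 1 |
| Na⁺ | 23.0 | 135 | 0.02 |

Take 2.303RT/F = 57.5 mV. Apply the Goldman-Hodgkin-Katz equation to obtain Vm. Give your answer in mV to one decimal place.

-53.3 mV

Vm = 57.5 · log₁₀[(Σ P·[cation]ₒ + Σ P·[anion]ᵢ) / (Σ P·[cation]ᵢ + Σ P·[anion]ₒ)]
Numerator = 1×8.95 + 0.02×135 = 11.65
Denominator = 1×98.1 + 0.02×23.0 = 98.56
Vm = 57.5 · log₁₀(0.1182) = 57.5 × (-0.9274) = -53.32 mV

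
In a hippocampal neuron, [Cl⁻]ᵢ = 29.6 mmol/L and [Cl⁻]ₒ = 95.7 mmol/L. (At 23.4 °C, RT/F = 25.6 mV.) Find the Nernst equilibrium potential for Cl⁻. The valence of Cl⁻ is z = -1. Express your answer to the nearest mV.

E = (25.6/z) · ln([Cl⁻]_out/[Cl⁻]_in) with z = -1.
For an anion, dividing by z = -1 reverses the sign.
= (25.6/-1) · ln(95.7/29.6) = -25.60 · ln(3.233)
= -25.60 · (1.1734) = -30.04 mV

-30 mV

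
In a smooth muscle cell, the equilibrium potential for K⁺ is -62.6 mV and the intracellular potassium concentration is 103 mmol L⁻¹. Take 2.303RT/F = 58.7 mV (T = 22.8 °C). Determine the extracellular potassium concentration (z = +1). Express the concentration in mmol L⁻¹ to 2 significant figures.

Nernst: E = (58.7/1) · log₁₀([out]/[in]), so log₁₀([out]/[in]) = -62.6 × 1 / 58.7 = -1.0664.
[out]/[in] = 10^(-1.0664) = 0.08581.
[out] = 0.08581 × 103 = 8.839 mmol L⁻¹.

8.8 mmol L⁻¹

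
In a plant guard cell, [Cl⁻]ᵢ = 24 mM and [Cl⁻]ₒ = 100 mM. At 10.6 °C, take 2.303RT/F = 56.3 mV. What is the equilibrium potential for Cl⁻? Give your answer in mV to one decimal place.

-34.9 mV

E = (56.3/z) · log₁₀([Cl⁻]_out/[Cl⁻]_in) with z = -1.
For an anion, dividing by z = -1 reverses the sign.
= (56.3/-1) · log₁₀(100/24) = -56.30 · log₁₀(4.167)
= -56.30 · (0.6198) = -34.89 mV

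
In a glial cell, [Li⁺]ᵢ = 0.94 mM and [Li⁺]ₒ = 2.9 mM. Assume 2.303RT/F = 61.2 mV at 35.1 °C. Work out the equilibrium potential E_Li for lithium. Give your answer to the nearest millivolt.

E = (61.2/z) · log₁₀([Li⁺]_out/[Li⁺]_in) with z = +1.
= (61.2/1) · log₁₀(2.9/0.94) = 61.20 · log₁₀(3.085)
= 61.20 · (0.4893) = 29.94 mV

30 mV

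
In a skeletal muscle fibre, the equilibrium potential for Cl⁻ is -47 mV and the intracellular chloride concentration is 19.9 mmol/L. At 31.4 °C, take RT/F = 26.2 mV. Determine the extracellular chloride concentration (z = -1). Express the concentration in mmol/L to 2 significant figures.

120 mmol/L

Nernst: E = (26.2/-1) · ln([out]/[in]), so ln([out]/[in]) = -47.0 × -1 / 26.2 = 1.7939.
[out]/[in] = e^(1.7939) = 6.013.
[out] = 6.013 × 19.9 = 119.7 mmol/L.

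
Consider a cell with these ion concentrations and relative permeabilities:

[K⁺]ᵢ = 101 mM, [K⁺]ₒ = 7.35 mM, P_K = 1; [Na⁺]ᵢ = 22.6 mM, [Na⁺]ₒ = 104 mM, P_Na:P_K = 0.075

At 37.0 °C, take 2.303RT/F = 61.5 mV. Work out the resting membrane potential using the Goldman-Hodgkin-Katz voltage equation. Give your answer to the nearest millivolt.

-51 mV

Vm = 61.5 · log₁₀[(Σ P·[cation]ₒ + Σ P·[anion]ᵢ) / (Σ P·[cation]ᵢ + Σ P·[anion]ₒ)]
Numerator = 1×7.35 + 0.075×104 = 15.15
Denominator = 1×101 + 0.075×22.6 = 102.7
Vm = 61.5 · log₁₀(0.14752) = 61.5 × (-0.8311) = -51.11 mV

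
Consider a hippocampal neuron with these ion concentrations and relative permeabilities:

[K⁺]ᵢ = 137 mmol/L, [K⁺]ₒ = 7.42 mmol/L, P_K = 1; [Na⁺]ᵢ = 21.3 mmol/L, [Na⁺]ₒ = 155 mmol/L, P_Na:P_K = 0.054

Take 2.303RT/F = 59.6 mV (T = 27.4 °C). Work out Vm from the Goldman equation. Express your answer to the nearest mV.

Vm = 59.6 · log₁₀[(Σ P·[cation]ₒ + Σ P·[anion]ᵢ) / (Σ P·[cation]ᵢ + Σ P·[anion]ₒ)]
Numerator = 1×7.42 + 0.054×155 = 15.79
Denominator = 1×137 + 0.054×21.3 = 138.2
Vm = 59.6 · log₁₀(0.1143) = 59.6 × (-0.9420) = -56.14 mV

-56 mV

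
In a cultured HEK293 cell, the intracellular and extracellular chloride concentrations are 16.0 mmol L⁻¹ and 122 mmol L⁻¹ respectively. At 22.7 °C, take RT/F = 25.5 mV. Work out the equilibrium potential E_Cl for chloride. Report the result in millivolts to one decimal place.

-51.8 mV

E = (25.5/z) · ln([Cl⁻]_out/[Cl⁻]_in) with z = -1.
For an anion, dividing by z = -1 reverses the sign.
= (25.5/-1) · ln(122/16.0) = -25.50 · ln(7.625)
= -25.50 · (2.0314) = -51.80 mV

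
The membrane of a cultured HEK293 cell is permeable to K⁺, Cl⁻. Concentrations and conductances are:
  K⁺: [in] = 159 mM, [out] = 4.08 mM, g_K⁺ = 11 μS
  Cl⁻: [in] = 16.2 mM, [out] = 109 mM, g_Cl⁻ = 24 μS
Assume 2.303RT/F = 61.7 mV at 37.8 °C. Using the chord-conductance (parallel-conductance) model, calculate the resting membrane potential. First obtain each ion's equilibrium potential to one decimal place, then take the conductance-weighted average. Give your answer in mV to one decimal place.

E_K⁺ = (61.7/1)·log₁₀(4.08/159) = -98.1 mV
E_Cl⁻ = (61.7/-1)·log₁₀(109/16.2) = -51.1 mV
Vm = (Σ gᵢEᵢ)/(Σ gᵢ) = (11·-98.1 + 24·-51.1) / (11 + 24)
= -2305.50 / 35 = -65.87 mV

-65.9 mV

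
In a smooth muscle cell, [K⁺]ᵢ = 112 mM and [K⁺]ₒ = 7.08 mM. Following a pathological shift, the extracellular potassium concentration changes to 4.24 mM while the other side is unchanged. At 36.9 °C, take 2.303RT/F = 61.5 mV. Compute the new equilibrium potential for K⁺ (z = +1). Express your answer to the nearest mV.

After the shift: [K⁺]_out = 4.24, [K⁺]_in = 112 mM.
E_new = (61.5/1)·log₁₀(4.24/112) = 61.50 · (-1.4219) = -87.44 mV

-87 mV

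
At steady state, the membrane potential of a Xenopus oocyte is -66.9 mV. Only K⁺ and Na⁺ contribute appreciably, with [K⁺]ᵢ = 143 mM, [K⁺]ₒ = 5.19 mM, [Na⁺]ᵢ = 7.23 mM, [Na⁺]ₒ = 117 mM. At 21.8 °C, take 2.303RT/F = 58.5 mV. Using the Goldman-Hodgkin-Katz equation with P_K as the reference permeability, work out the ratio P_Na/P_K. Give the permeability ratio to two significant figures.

0.044

Let α = P_Na/P_K. GHK: Vm = 58.5·log₁₀[(Kₒ + α·Naₒ)/(Kᵢ + α·Naᵢ)].
10^(Vm/58.5) = 10^(-66.9/58.5) = 0.071847
So 0.071847·(Kᵢ + α·Naᵢ) = Kₒ + α·Naₒ → α = (0.071847·143.0 − 5.19) / (117.0 − 0.071847·7.23)
α = (10.27 − 5.19) / (117.0 − 0.5195) = 5.084/116.5 = 0.04365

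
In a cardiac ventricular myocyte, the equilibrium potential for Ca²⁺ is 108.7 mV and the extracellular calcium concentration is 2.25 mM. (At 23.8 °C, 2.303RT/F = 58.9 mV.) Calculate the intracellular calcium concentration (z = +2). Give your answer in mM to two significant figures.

0.00046 mM

Nernst: E = (58.9/2) · log₁₀([out]/[in]), so log₁₀([out]/[in]) = 108.7 × 2 / 58.9 = 3.6910.
[out]/[in] = 10^(3.6910) = 4909.
[in] = 2.25 / 4909 = 0.0004583 mM.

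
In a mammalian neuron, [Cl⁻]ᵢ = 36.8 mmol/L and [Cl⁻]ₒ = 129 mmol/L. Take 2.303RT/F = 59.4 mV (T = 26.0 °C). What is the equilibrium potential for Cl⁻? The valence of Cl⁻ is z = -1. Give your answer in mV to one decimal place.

-32.4 mV

E = (59.4/z) · log₁₀([Cl⁻]_out/[Cl⁻]_in) with z = -1.
For an anion, dividing by z = -1 reverses the sign.
= (59.4/-1) · log₁₀(129/36.8) = -59.40 · log₁₀(3.505)
= -59.40 · (0.5447) = -32.36 mV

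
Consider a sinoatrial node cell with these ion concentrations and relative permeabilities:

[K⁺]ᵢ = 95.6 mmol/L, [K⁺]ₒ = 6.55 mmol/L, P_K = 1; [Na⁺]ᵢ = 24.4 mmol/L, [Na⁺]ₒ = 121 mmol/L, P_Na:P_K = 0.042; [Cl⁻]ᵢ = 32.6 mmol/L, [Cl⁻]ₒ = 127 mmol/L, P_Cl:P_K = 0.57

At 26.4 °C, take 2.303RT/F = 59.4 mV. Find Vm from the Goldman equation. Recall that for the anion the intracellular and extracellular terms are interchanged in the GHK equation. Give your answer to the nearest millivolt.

Vm = 59.4 · log₁₀[(Σ P·[cation]ₒ + Σ P·[anion]ᵢ) / (Σ P·[cation]ᵢ + Σ P·[anion]ₒ)]
Numerator = 1×6.55 + 0.042×121 + 0.57×32.6 = 30.21
Denominator = 1×95.6 + 0.042×24.4 + 0.57×127 = 169
Vm = 59.4 · log₁₀(0.17877) = 59.4 × (-0.7477) = -44.41 mV

-44 mV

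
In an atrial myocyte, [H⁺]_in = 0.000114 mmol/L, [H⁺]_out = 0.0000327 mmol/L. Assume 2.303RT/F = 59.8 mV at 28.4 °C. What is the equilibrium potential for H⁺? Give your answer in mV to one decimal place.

-32.4 mV

E = (59.8/z) · log₁₀([H⁺]_out/[H⁺]_in) with z = +1.
= (59.8/1) · log₁₀(0.0000327/0.000114) = 59.80 · log₁₀(0.2868)
= 59.80 · (-0.5424) = -32.43 mV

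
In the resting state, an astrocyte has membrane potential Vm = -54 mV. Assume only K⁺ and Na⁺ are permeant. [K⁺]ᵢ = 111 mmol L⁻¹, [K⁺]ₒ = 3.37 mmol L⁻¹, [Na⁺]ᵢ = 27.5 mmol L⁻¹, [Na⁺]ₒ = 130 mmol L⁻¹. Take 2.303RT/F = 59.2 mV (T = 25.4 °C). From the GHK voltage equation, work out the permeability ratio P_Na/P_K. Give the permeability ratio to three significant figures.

Let α = P_Na/P_K. GHK: Vm = 59.2·log₁₀[(Kₒ + α·Naₒ)/(Kᵢ + α·Naᵢ)].
10^(Vm/59.2) = 10^(-54.0/59.2) = 0.12242
So 0.12242·(Kᵢ + α·Naᵢ) = Kₒ + α·Naₒ → α = (0.12242·111.0 − 3.37) / (130.0 − 0.12242·27.5)
α = (13.59 − 3.37) / (130.0 − 3.366) = 10.22/126.6 = 0.08069

0.0807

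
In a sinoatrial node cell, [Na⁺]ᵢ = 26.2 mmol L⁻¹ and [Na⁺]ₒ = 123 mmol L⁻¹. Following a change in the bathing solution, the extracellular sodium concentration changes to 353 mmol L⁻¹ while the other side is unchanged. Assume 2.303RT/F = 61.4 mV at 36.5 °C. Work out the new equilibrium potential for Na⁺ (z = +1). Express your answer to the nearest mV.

69 mV

After the shift: [Na⁺]_out = 353, [Na⁺]_in = 26.2 mmol L⁻¹.
E_new = (61.4/1)·log₁₀(353/26.2) = 61.40 · (1.1295) = 69.35 mV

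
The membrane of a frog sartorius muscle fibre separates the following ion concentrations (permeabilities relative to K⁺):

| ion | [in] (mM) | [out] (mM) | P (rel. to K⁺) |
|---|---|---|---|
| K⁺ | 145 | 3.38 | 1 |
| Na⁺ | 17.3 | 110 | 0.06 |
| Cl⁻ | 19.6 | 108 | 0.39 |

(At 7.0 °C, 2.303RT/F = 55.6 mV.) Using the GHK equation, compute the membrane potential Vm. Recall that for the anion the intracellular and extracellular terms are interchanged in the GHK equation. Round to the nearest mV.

-57 mV

Vm = 55.6 · log₁₀[(Σ P·[cation]ₒ + Σ P·[anion]ᵢ) / (Σ P·[cation]ᵢ + Σ P·[anion]ₒ)]
Numerator = 1×3.38 + 0.06×110 + 0.39×19.6 = 17.62
Denominator = 1×145 + 0.06×17.3 + 0.39×108 = 188.2
Vm = 55.6 · log₁₀(0.093666) = 55.6 × (-1.0284) = -57.18 mV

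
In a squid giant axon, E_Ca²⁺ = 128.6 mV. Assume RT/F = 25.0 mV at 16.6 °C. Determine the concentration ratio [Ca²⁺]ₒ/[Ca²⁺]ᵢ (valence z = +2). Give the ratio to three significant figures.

ln([out]/[in]) = E·z/(25.0) = 128.6 × 2 / 25.0 = 10.2880
[out]/[in] = e^(10.2880) = 2.938e+04

29400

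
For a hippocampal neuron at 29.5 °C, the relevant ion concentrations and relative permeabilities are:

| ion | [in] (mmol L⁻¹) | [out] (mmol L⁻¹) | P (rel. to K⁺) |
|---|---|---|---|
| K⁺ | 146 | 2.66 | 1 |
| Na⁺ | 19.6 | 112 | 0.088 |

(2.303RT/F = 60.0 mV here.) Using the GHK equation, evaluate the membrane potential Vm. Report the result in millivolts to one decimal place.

Vm = 60.0 · log₁₀[(Σ P·[cation]ₒ + Σ P·[anion]ᵢ) / (Σ P·[cation]ᵢ + Σ P·[anion]ₒ)]
Numerator = 1×2.66 + 0.088×112 = 12.52
Denominator = 1×146 + 0.088×19.6 = 147.7
Vm = 60.0 · log₁₀(0.084725) = 60.0 × (-1.0720) = -64.32 mV

-64.3 mV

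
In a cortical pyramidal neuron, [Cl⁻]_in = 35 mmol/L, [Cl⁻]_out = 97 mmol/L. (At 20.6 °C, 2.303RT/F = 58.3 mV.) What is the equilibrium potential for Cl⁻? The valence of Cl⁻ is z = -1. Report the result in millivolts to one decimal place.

E = (58.3/z) · log₁₀([Cl⁻]_out/[Cl⁻]_in) with z = -1.
For an anion, dividing by z = -1 reverses the sign.
= (58.3/-1) · log₁₀(97/35) = -58.30 · log₁₀(2.771)
= -58.30 · (0.4427) = -25.81 mV

-25.8 mV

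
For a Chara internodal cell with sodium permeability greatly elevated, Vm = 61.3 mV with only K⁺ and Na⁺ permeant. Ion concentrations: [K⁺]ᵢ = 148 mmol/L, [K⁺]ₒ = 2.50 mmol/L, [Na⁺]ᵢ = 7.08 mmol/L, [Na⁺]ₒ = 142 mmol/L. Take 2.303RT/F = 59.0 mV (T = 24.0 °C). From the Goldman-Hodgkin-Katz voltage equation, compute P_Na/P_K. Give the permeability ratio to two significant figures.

25

Let α = P_Na/P_K. GHK: Vm = 59.0·log₁₀[(Kₒ + α·Naₒ)/(Kᵢ + α·Naᵢ)].
10^(Vm/59.0) = 10^(61.3/59.0) = 10.939
So 10.939·(Kᵢ + α·Naᵢ) = Kₒ + α·Naₒ → α = (10.939·148.0 − 2.5) / (142.0 − 10.939·7.08)
α = (1619 − 2.5) / (142.0 − 77.45) = 1616/64.55 = 25.04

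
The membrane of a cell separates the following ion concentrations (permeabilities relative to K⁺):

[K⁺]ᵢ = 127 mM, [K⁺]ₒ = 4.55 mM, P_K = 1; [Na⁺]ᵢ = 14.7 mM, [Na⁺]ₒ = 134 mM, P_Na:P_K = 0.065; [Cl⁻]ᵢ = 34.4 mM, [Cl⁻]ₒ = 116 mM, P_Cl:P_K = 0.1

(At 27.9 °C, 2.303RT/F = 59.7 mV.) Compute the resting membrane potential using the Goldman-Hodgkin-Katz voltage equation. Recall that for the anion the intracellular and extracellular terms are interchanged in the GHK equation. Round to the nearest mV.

-55 mV

Vm = 59.7 · log₁₀[(Σ P·[cation]ₒ + Σ P·[anion]ᵢ) / (Σ P·[cation]ᵢ + Σ P·[anion]ₒ)]
Numerator = 1×4.55 + 0.065×134 + 0.1×34.4 = 16.7
Denominator = 1×127 + 0.065×14.7 + 0.1×116 = 139.6
Vm = 59.7 · log₁₀(0.11967) = 59.7 × (-0.9220) = -55.05 mV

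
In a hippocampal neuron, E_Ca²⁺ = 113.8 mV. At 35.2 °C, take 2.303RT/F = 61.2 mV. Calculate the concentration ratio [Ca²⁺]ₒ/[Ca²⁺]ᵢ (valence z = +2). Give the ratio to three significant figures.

log₁₀([out]/[in]) = E·z/(61.2) = 113.8 × 2 / 61.2 = 3.7190
[out]/[in] = 10^(3.7190) = 5235

5240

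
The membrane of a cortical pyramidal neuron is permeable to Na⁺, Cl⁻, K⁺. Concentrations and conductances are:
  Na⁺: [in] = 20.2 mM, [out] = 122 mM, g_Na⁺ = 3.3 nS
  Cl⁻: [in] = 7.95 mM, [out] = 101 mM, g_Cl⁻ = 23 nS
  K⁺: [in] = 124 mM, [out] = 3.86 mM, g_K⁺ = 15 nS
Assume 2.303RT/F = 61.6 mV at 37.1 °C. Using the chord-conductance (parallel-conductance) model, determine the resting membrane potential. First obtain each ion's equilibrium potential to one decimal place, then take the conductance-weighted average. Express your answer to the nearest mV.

E_Na⁺ = (61.6/1)·log₁₀(122/20.2) = 48.1 mV
E_Cl⁻ = (61.6/-1)·log₁₀(101/7.95) = -68.0 mV
E_K⁺ = (61.6/1)·log₁₀(3.86/124) = -92.8 mV
Vm = (Σ gᵢEᵢ)/(Σ gᵢ) = (3.3·48.1 + 23·-68.0 + 15·-92.8) / (3.3 + 23 + 15)
= -2797.27 / 41.3 = -67.73 mV

-68 mV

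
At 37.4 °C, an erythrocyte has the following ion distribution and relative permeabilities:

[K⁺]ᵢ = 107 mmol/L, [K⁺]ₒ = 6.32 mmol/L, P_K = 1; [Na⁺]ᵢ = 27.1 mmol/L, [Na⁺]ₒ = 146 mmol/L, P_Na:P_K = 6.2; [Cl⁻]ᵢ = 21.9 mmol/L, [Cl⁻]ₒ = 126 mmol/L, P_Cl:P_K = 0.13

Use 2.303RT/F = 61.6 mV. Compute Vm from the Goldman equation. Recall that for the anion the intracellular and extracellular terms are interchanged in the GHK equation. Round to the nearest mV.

Vm = 61.6 · log₁₀[(Σ P·[cation]ₒ + Σ P·[anion]ᵢ) / (Σ P·[cation]ᵢ + Σ P·[anion]ₒ)]
Numerator = 1×6.32 + 6.2×146 + 0.13×21.9 = 914.4
Denominator = 1×107 + 6.2×27.1 + 0.13×126 = 291.4
Vm = 61.6 · log₁₀(3.1378) = 61.6 × (0.4966) = 30.59 mV

31 mV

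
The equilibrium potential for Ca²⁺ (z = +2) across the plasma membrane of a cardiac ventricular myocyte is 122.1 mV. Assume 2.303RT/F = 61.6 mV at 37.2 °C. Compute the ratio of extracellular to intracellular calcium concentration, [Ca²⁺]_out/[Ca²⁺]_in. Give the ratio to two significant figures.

9200

log₁₀([out]/[in]) = E·z/(61.6) = 122.1 × 2 / 61.6 = 3.9643
[out]/[in] = 10^(3.9643) = 9211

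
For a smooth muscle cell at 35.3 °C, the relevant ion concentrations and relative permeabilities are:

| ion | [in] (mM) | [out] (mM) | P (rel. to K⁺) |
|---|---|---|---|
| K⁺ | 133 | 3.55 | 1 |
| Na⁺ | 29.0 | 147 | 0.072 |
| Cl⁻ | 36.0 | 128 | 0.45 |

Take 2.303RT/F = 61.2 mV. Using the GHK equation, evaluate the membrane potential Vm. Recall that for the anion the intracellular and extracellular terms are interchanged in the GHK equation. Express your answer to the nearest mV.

-49 mV

Vm = 61.2 · log₁₀[(Σ P·[cation]ₒ + Σ P·[anion]ᵢ) / (Σ P·[cation]ᵢ + Σ P·[anion]ₒ)]
Numerator = 1×3.55 + 0.072×147 + 0.45×36.0 = 30.33
Denominator = 1×133 + 0.072×29.0 + 0.45×128 = 192.7
Vm = 61.2 · log₁₀(0.15743) = 61.2 × (-0.8029) = -49.14 mV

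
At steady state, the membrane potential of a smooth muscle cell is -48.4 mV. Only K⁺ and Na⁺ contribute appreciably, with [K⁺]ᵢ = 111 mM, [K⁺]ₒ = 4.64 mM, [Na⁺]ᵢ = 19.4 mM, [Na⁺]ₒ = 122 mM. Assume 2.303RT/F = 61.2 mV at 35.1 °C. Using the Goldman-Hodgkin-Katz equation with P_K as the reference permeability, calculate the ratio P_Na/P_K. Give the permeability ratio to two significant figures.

Let α = P_Na/P_K. GHK: Vm = 61.2·log₁₀[(Kₒ + α·Naₒ)/(Kᵢ + α·Naᵢ)].
10^(Vm/61.2) = 10^(-48.4/61.2) = 0.16186
So 0.16186·(Kᵢ + α·Naᵢ) = Kₒ + α·Naₒ → α = (0.16186·111.0 − 4.64) / (122.0 − 0.16186·19.4)
α = (17.97 − 4.64) / (122.0 − 3.14) = 13.33/118.9 = 0.1121

0.11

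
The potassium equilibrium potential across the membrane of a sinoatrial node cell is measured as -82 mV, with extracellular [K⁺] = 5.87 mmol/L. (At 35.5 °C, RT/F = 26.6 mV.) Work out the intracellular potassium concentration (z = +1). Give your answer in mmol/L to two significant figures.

Nernst: E = (26.6/1) · ln([out]/[in]), so ln([out]/[in]) = -82.0 × 1 / 26.6 = -3.0827.
[out]/[in] = e^(-3.0827) = 0.04584.
[in] = 5.87 / 0.04584 = 128.1 mmol/L.

130 mmol/L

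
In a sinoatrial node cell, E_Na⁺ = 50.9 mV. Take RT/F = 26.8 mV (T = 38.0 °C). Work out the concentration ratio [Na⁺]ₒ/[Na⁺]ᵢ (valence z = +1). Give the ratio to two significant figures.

6.7

ln([out]/[in]) = E·z/(26.8) = 50.9 × 1 / 26.8 = 1.8993
[out]/[in] = e^(1.8993) = 6.681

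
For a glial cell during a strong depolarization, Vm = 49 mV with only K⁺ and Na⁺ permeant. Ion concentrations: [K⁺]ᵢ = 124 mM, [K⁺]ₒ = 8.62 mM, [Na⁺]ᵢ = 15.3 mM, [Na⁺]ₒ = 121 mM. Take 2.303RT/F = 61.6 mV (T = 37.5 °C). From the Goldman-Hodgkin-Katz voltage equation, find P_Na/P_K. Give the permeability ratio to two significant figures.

30

Let α = P_Na/P_K. GHK: Vm = 61.6·log₁₀[(Kₒ + α·Naₒ)/(Kᵢ + α·Naᵢ)].
10^(Vm/61.6) = 10^(49.0/61.6) = 6.2439
So 6.2439·(Kᵢ + α·Naᵢ) = Kₒ + α·Naₒ → α = (6.2439·124.0 − 8.62) / (121.0 − 6.2439·15.3)
α = (774.2 − 8.62) / (121.0 − 95.53) = 765.6/25.47 = 30.06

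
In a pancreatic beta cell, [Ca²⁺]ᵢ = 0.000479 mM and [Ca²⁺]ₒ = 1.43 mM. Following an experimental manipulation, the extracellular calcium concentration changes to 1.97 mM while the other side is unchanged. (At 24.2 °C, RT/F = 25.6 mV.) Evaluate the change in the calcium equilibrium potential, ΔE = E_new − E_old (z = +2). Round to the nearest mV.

4 mV

E_old = (25.6/2)·ln(1.43/0.000479) = 102.42 mV
E_new = (25.6/2)·ln(1.97/0.000479) = 106.52 mV
ΔE = 106.52 − (102.42) = 4.10 mV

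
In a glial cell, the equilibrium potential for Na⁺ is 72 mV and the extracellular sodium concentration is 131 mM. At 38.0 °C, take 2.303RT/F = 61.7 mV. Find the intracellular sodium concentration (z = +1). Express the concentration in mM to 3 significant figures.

Nernst: E = (61.7/1) · log₁₀([out]/[in]), so log₁₀([out]/[in]) = 72.0 × 1 / 61.7 = 1.1669.
[out]/[in] = 10^(1.1669) = 14.69.
[in] = 131 / 14.69 = 8.919 mM.

8.92 mM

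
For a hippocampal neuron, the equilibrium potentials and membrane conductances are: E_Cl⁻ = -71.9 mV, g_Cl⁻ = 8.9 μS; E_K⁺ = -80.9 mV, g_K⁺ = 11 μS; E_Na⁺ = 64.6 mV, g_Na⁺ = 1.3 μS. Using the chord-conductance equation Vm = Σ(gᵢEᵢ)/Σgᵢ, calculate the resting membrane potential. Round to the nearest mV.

Σ gᵢEᵢ = 8.9·(-71.9) + 11·(-80.9) + 1.3·(64.6) = -1445.83
Σ gᵢ = 8.9 + 11 + 1.3 = 21.2
Vm = -1445.83 / 21.2 = -68.20 mV

-68 mV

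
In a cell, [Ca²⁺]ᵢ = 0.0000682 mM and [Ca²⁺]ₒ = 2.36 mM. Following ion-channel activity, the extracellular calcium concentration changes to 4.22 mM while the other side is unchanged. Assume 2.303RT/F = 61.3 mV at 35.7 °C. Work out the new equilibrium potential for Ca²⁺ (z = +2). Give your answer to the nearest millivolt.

After the shift: [Ca²⁺]_out = 4.22, [Ca²⁺]_in = 0.0000682 mM.
E_new = (61.3/2)·log₁₀(4.22/0.0000682) = 30.65 · (4.7915) = 146.86 mV

147 mV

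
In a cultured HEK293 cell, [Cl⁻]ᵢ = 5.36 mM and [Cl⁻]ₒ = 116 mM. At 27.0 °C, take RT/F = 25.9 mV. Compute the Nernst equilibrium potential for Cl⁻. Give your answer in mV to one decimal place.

-79.6 mV

E = (25.9/z) · ln([Cl⁻]_out/[Cl⁻]_in) with z = -1.
For an anion, dividing by z = -1 reverses the sign.
= (25.9/-1) · ln(116/5.36) = -25.90 · ln(21.64)
= -25.90 · (3.0746) = -79.63 mV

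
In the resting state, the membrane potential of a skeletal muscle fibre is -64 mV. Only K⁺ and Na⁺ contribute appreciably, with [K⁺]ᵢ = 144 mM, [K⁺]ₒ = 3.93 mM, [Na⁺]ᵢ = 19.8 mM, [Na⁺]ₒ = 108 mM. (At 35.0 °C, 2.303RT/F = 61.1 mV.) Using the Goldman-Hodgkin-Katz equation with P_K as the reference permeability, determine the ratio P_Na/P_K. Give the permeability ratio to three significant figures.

0.0845

Let α = P_Na/P_K. GHK: Vm = 61.1·log₁₀[(Kₒ + α·Naₒ)/(Kᵢ + α·Naᵢ)].
10^(Vm/61.1) = 10^(-64.0/61.1) = 0.089647
So 0.089647·(Kᵢ + α·Naᵢ) = Kₒ + α·Naₒ → α = (0.089647·144.0 − 3.93) / (108.0 − 0.089647·19.8)
α = (12.91 − 3.93) / (108.0 − 1.775) = 8.979/106.2 = 0.08453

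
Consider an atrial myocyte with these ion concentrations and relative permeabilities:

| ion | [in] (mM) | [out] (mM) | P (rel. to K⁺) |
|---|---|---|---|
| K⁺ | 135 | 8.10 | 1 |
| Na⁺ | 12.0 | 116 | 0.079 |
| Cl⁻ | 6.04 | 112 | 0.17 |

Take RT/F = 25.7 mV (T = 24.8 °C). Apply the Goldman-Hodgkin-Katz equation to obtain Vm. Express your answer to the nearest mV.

Vm = 25.7 · ln[(Σ P·[cation]ₒ + Σ P·[anion]ᵢ) / (Σ P·[cation]ᵢ + Σ P·[anion]ₒ)]
Numerator = 1×8.10 + 0.079×116 + 0.17×6.04 = 18.29
Denominator = 1×135 + 0.079×12.0 + 0.17×112 = 155
Vm = 25.7 · ln(0.11801) = 25.7 × (-2.1369) = -54.92 mV

-55 mV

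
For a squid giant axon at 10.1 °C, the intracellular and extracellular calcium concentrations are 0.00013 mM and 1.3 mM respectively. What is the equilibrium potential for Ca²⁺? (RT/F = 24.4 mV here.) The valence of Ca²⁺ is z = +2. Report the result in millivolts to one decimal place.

E = (24.4/z) · ln([Ca²⁺]_out/[Ca²⁺]_in) with z = +2.
= (24.4/2) · ln(1.3/0.00013) = 12.20 · ln(1e+04)
= 12.20 · (9.2103) = 112.37 mV

112.4 mV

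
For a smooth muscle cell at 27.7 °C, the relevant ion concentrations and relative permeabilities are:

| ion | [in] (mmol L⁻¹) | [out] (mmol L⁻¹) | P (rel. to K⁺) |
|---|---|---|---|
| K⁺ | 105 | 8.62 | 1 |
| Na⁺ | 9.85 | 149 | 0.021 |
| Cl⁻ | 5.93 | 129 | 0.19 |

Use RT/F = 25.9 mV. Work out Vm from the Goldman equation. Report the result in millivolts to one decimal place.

Vm = 25.9 · ln[(Σ P·[cation]ₒ + Σ P·[anion]ᵢ) / (Σ P·[cation]ᵢ + Σ P·[anion]ₒ)]
Numerator = 1×8.62 + 0.021×149 + 0.19×5.93 = 12.88
Denominator = 1×105 + 0.021×9.85 + 0.19×129 = 129.7
Vm = 25.9 · ln(0.09926) = 25.9 × (-2.3100) = -59.83 mV

-59.8 mV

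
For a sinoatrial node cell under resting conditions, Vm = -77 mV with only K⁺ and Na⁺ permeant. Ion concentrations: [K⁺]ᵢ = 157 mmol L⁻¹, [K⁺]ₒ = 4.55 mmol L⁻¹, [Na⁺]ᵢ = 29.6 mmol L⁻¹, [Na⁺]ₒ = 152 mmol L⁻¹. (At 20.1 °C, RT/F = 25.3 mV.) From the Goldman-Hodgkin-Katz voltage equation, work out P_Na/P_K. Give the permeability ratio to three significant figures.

0.0195

Let α = P_Na/P_K. GHK: Vm = 25.3·ln[(Kₒ + α·Naₒ)/(Kᵢ + α·Naᵢ)].
e^(Vm/25.3) = e^(-77.0/25.3) = 0.047669
So 0.047669·(Kᵢ + α·Naᵢ) = Kₒ + α·Naₒ → α = (0.047669·157.0 − 4.55) / (152.0 − 0.047669·29.6)
α = (7.484 − 4.55) / (152.0 − 1.411) = 2.934/150.6 = 0.01948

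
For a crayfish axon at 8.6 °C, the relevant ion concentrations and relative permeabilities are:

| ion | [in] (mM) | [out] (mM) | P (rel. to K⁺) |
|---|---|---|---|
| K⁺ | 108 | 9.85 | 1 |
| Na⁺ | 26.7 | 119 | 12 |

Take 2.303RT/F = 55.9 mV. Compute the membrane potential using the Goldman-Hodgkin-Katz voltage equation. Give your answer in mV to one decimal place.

29.4 mV

Vm = 55.9 · log₁₀[(Σ P·[cation]ₒ + Σ P·[anion]ᵢ) / (Σ P·[cation]ᵢ + Σ P·[anion]ₒ)]
Numerator = 1×9.85 + 12×119 = 1438
Denominator = 1×108 + 12×26.7 = 428.4
Vm = 55.9 · log₁₀(3.3563) = 55.9 × (0.5259) = 29.40 mV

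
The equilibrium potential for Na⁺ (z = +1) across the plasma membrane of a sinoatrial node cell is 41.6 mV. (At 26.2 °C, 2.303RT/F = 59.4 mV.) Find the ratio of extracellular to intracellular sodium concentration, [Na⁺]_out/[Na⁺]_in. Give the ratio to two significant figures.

log₁₀([out]/[in]) = E·z/(59.4) = 41.6 × 1 / 59.4 = 0.7003
[out]/[in] = 10^(0.7003) = 5.016

5.0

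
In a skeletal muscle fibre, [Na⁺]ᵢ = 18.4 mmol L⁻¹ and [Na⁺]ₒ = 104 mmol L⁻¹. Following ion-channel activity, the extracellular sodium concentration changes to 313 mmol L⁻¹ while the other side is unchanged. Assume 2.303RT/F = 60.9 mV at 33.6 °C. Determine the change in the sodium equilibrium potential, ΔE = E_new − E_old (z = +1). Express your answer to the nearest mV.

E_old = (60.9/1)·log₁₀(104/18.4) = 45.81 mV
E_new = (60.9/1)·log₁₀(313/18.4) = 74.95 mV
ΔE = 74.95 − (45.81) = 29.14 mV

29 mV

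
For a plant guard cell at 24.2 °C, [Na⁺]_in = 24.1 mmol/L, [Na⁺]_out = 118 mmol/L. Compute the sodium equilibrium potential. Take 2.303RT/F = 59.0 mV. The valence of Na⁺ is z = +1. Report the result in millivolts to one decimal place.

40.7 mV

E = (59.0/z) · log₁₀([Na⁺]_out/[Na⁺]_in) with z = +1.
= (59.0/1) · log₁₀(118/24.1) = 59.00 · log₁₀(4.896)
= 59.00 · (0.6899) = 40.70 mV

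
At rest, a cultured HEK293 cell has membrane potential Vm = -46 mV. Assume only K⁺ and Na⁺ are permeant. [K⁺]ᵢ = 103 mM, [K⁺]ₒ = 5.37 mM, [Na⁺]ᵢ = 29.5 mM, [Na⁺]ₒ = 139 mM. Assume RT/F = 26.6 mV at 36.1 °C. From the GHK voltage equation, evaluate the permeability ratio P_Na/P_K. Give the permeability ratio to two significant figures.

Let α = P_Na/P_K. GHK: Vm = 26.6·ln[(Kₒ + α·Naₒ)/(Kᵢ + α·Naᵢ)].
e^(Vm/26.6) = e^(-46.0/26.6) = 0.1774
So 0.1774·(Kᵢ + α·Naᵢ) = Kₒ + α·Naₒ → α = (0.1774·103.0 − 5.37) / (139.0 − 0.1774·29.5)
α = (18.27 − 5.37) / (139.0 − 5.233) = 12.9/133.8 = 0.09646

0.096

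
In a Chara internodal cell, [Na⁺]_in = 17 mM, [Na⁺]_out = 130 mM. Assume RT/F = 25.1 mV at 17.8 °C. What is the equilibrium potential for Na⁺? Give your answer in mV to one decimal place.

E = (25.1/z) · ln([Na⁺]_out/[Na⁺]_in) with z = +1.
= (25.1/1) · ln(130/17) = 25.10 · ln(7.647)
= 25.10 · (2.0343) = 51.06 mV

51.1 mV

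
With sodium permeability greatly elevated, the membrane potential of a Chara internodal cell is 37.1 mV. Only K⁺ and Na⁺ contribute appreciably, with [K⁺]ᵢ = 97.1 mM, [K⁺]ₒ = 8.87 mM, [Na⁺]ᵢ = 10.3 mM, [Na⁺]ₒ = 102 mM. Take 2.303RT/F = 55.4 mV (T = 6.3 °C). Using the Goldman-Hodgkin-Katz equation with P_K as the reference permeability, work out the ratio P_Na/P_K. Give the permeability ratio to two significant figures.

8.3

Let α = P_Na/P_K. GHK: Vm = 55.4·log₁₀[(Kₒ + α·Naₒ)/(Kᵢ + α·Naᵢ)].
10^(Vm/55.4) = 10^(37.1/55.4) = 4.6739
So 4.6739·(Kᵢ + α·Naᵢ) = Kₒ + α·Naₒ → α = (4.6739·97.1 − 8.87) / (102.0 − 4.6739·10.3)
α = (453.8 − 8.87) / (102.0 − 48.14) = 445/53.86 = 8.262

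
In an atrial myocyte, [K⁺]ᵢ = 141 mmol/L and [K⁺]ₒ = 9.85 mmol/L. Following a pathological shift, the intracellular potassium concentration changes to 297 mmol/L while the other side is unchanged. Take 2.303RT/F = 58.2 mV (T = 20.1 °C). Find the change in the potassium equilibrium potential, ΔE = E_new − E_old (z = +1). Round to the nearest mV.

E_old = (58.2/1)·log₁₀(9.85/141) = -67.27 mV
E_new = (58.2/1)·log₁₀(9.85/297) = -86.10 mV
ΔE = -86.10 − (-67.27) = -18.83 mV

-19 mV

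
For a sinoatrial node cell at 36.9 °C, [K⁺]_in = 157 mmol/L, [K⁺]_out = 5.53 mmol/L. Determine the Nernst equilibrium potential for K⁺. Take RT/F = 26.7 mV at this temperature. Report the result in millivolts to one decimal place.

-89.3 mV

E = (26.7/z) · ln([K⁺]_out/[K⁺]_in) with z = +1.
= (26.7/1) · ln(5.53/157) = 26.70 · ln(0.03522)
= 26.70 · (-3.3461) = -89.34 mV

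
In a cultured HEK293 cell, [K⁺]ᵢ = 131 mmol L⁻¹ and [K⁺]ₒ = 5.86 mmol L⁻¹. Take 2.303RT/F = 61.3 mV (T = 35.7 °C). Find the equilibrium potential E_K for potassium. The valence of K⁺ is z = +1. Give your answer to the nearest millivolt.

-83 mV

E = (61.3/z) · log₁₀([K⁺]_out/[K⁺]_in) with z = +1.
= (61.3/1) · log₁₀(5.86/131) = 61.30 · log₁₀(0.04473)
= 61.30 · (-1.3494) = -82.72 mV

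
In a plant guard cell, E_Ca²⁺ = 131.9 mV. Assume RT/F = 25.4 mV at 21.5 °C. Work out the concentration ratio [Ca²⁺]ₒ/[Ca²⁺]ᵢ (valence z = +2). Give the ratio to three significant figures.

ln([out]/[in]) = E·z/(25.4) = 131.9 × 2 / 25.4 = 10.3858
[out]/[in] = e^(10.3858) = 3.24e+04

32400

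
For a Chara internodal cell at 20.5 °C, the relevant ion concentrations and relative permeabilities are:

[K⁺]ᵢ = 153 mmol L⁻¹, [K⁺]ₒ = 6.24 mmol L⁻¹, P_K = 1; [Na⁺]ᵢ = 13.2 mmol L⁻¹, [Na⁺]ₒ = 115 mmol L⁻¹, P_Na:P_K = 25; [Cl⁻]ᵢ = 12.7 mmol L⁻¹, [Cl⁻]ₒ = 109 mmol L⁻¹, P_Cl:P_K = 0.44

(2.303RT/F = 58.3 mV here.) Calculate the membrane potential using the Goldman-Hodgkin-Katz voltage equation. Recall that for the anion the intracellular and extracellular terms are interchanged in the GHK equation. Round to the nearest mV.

43 mV

Vm = 58.3 · log₁₀[(Σ P·[cation]ₒ + Σ P·[anion]ᵢ) / (Σ P·[cation]ᵢ + Σ P·[anion]ₒ)]
Numerator = 1×6.24 + 25×115 + 0.44×12.7 = 2887
Denominator = 1×153 + 25×13.2 + 0.44×109 = 531
Vm = 58.3 · log₁₀(5.437) = 58.3 × (0.7354) = 42.87 mV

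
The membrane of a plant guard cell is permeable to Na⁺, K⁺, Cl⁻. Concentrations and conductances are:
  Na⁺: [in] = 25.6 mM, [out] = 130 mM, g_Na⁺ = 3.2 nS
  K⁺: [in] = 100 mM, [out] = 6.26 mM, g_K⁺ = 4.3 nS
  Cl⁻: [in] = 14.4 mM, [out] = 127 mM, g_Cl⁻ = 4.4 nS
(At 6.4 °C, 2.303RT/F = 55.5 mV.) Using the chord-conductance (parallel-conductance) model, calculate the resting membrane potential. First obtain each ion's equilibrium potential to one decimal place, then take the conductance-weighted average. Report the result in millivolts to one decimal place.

-33.0 mV

E_Na⁺ = (55.5/1)·log₁₀(130/25.6) = 39.2 mV
E_K⁺ = (55.5/1)·log₁₀(6.26/100) = -66.8 mV
E_Cl⁻ = (55.5/-1)·log₁₀(127/14.4) = -52.5 mV
Vm = (Σ gᵢEᵢ)/(Σ gᵢ) = (3.2·39.2 + 4.3·-66.8 + 4.4·-52.5) / (3.2 + 4.3 + 4.4)
= -392.80 / 11.9 = -33.01 mV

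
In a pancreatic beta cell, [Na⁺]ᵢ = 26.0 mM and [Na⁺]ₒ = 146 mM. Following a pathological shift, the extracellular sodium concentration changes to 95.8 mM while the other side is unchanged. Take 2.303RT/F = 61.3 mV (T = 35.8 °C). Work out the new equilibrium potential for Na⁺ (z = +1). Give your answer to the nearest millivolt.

35 mV

After the shift: [Na⁺]_out = 95.8, [Na⁺]_in = 26.0 mM.
E_new = (61.3/1)·log₁₀(95.8/26.0) = 61.30 · (0.5664) = 34.72 mV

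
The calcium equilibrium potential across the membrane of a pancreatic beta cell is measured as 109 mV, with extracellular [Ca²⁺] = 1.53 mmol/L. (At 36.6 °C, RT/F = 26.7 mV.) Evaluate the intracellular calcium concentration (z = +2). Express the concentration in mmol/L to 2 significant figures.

0.00044 mmol/L

Nernst: E = (26.7/2) · ln([out]/[in]), so ln([out]/[in]) = 109.0 × 2 / 26.7 = 8.1648.
[out]/[in] = e^(8.1648) = 3515.
[in] = 1.53 / 3515 = 0.0004353 mmol/L.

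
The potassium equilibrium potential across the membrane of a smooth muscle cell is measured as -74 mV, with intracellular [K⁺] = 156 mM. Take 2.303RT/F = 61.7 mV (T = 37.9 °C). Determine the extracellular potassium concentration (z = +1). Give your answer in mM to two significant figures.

Nernst: E = (61.7/1) · log₁₀([out]/[in]), so log₁₀([out]/[in]) = -74.0 × 1 / 61.7 = -1.1994.
[out]/[in] = 10^(-1.1994) = 0.06319.
[out] = 0.06319 × 156 = 9.858 mM.

9.9 mM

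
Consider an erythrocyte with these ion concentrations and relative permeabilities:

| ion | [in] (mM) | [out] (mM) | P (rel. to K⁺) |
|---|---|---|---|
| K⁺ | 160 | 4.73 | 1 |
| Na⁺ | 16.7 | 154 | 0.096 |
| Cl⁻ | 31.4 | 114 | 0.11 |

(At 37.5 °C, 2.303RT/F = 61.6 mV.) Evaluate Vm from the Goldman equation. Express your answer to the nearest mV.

Vm = 61.6 · log₁₀[(Σ P·[cation]ₒ + Σ P·[anion]ᵢ) / (Σ P·[cation]ᵢ + Σ P·[anion]ₒ)]
Numerator = 1×4.73 + 0.096×154 + 0.11×31.4 = 22.97
Denominator = 1×160 + 0.096×16.7 + 0.11×114 = 174.1
Vm = 61.6 · log₁₀(0.13189) = 61.6 × (-0.8798) = -54.19 mV

-54 mV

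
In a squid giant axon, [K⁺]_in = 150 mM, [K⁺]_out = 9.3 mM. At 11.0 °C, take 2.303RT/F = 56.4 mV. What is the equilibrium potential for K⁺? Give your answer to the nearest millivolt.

E = (56.4/z) · log₁₀([K⁺]_out/[K⁺]_in) with z = +1.
= (56.4/1) · log₁₀(9.3/150) = 56.40 · log₁₀(0.062)
= 56.40 · (-1.2076) = -68.11 mV

-68 mV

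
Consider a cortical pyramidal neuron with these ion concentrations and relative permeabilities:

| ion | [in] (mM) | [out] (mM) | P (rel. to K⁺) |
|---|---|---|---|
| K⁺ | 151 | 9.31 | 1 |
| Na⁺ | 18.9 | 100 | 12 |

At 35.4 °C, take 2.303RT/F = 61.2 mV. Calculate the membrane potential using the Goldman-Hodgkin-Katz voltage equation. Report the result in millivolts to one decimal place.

30.9 mV

Vm = 61.2 · log₁₀[(Σ P·[cation]ₒ + Σ P·[anion]ᵢ) / (Σ P·[cation]ᵢ + Σ P·[anion]ₒ)]
Numerator = 1×9.31 + 12×100 = 1209
Denominator = 1×151 + 12×18.9 = 377.8
Vm = 61.2 · log₁₀(3.2009) = 61.2 × (0.5053) = 30.92 mV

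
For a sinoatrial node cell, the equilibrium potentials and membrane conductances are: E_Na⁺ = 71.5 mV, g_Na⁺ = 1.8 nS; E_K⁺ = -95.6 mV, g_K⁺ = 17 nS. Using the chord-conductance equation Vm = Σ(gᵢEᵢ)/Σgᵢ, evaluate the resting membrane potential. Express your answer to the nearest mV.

Σ gᵢEᵢ = 1.8·(71.5) + 17·(-95.6) = -1496.50
Σ gᵢ = 1.8 + 17 = 18.8
Vm = -1496.50 / 18.8 = -79.60 mV

-80 mV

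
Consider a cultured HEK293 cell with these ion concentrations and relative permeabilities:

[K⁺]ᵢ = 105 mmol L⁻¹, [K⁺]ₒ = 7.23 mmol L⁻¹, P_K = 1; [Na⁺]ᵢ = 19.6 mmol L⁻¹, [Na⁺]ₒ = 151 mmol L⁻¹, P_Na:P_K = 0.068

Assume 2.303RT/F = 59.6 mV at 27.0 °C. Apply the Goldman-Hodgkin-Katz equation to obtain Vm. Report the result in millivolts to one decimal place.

-46.7 mV

Vm = 59.6 · log₁₀[(Σ P·[cation]ₒ + Σ P·[anion]ᵢ) / (Σ P·[cation]ᵢ + Σ P·[anion]ₒ)]
Numerator = 1×7.23 + 0.068×151 = 17.5
Denominator = 1×105 + 0.068×19.6 = 106.3
Vm = 59.6 · log₁₀(0.16456) = 59.6 × (-0.7837) = -46.71 mV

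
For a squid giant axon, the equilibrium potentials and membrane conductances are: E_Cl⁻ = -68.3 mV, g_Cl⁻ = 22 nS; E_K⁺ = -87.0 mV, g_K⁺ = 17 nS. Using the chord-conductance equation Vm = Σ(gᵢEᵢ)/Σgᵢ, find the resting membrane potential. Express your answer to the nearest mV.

-76 mV

Σ gᵢEᵢ = 22·(-68.3) + 17·(-87.0) = -2981.60
Σ gᵢ = 22 + 17 = 39
Vm = -2981.60 / 39 = -76.45 mV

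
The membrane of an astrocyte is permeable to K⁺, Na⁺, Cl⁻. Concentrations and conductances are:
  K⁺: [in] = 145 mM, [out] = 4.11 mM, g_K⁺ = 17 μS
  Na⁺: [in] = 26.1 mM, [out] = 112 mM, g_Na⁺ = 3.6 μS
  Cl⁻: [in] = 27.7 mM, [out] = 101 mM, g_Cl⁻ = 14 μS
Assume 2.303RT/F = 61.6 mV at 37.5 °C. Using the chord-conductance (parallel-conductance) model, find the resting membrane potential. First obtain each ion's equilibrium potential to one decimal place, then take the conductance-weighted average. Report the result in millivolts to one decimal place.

E_K⁺ = (61.6/1)·log₁₀(4.11/145) = -95.3 mV
E_Na⁺ = (61.6/1)·log₁₀(112/26.1) = 39.0 mV
E_Cl⁻ = (61.6/-1)·log₁₀(101/27.7) = -34.6 mV
Vm = (Σ gᵢEᵢ)/(Σ gᵢ) = (17·-95.3 + 3.6·39.0 + 14·-34.6) / (17 + 3.6 + 14)
= -1964.10 / 34.6 = -56.77 mV

-56.8 mV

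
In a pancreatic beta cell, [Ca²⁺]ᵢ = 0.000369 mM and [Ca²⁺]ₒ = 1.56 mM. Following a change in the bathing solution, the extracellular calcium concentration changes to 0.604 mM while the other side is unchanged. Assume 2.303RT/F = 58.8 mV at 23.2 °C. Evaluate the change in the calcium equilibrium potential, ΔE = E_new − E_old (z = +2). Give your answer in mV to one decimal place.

E_old = (58.8/2)·log₁₀(1.56/0.000369) = 106.61 mV
E_new = (58.8/2)·log₁₀(0.604/0.000369) = 94.49 mV
ΔE = 94.49 − (106.61) = -12.12 mV

-12.1 mV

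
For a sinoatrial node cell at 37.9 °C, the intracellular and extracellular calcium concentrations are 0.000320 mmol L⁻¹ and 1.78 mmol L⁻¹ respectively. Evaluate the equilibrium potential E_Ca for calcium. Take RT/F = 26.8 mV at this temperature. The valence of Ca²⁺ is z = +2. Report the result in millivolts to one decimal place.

115.6 mV

E = (26.8/z) · ln([Ca²⁺]_out/[Ca²⁺]_in) with z = +2.
= (26.8/2) · ln(1.78/0.000320) = 13.40 · ln(5562)
= 13.40 · (8.6238) = 115.56 mV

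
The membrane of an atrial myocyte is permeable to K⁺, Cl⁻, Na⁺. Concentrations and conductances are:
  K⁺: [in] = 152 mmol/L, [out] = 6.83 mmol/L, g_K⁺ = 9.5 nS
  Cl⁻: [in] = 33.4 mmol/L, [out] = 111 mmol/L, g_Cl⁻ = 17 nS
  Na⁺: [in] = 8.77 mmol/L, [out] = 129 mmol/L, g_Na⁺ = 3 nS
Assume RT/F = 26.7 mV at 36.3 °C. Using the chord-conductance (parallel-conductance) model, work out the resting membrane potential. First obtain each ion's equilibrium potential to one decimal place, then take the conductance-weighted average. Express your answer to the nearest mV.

-38 mV

E_K⁺ = (26.7/1)·ln(6.83/152) = -82.8 mV
E_Cl⁻ = (26.7/-1)·ln(111/33.4) = -32.1 mV
E_Na⁺ = (26.7/1)·ln(129/8.77) = 71.8 mV
Vm = (Σ gᵢEᵢ)/(Σ gᵢ) = (9.5·-82.8 + 17·-32.1 + 3·71.8) / (9.5 + 17 + 3)
= -1116.90 / 29.5 = -37.86 mV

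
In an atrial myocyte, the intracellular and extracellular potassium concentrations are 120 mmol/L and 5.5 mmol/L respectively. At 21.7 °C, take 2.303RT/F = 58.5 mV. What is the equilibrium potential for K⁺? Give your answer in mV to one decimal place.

E = (58.5/z) · log₁₀([K⁺]_out/[K⁺]_in) with z = +1.
= (58.5/1) · log₁₀(5.5/120) = 58.50 · log₁₀(0.04583)
= 58.50 · (-1.3388) = -78.32 mV

-78.3 mV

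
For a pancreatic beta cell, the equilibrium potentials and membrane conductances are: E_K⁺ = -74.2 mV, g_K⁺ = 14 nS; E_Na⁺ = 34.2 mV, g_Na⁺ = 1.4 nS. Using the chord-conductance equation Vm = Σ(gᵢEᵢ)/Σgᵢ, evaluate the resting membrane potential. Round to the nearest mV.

Σ gᵢEᵢ = 14·(-74.2) + 1.4·(34.2) = -990.92
Σ gᵢ = 14 + 1.4 = 15.4
Vm = -990.92 / 15.4 = -64.35 mV

-64 mV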